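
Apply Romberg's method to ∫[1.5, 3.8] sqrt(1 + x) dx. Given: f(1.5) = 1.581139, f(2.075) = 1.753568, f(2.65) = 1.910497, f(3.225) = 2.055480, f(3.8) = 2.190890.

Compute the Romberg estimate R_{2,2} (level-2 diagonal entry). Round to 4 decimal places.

4.3756

R_{0,0} (trapezoid, 1 panel, h=2.3000): 4.337833
R_{1,0} (trapezoid, 2 panels, h=1.1500): 4.365988
R_{2,0} (trapezoid, 4 panels, h=0.5750): 4.373197
R_{1,1} = 4.365988 + (4.365988 − 4.337833)/3 = 4.375373
R_{2,1} = 4.373197 + (4.373197 − 4.365988)/3 = 4.375600
R_{2,2} = 4.375600 + (4.375600 − 4.375373)/15 = 4.375615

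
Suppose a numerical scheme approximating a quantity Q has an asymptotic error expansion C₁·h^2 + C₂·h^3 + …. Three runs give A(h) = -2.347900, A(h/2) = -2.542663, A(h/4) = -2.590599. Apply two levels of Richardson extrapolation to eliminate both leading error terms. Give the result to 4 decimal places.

-2.6064

First eliminate the h^2 term (factor 2^2 = 4):
  B₁ = (4·(-2.542663) − (-2.347900))/3 = -2.607584
  B₂ = (4·(-2.590599) − (-2.542663))/3 = -2.606578
Then eliminate the h^3 term (factor 2^3 = 8):
  (8·(-2.606578) − (-2.607584))/7 = -2.606434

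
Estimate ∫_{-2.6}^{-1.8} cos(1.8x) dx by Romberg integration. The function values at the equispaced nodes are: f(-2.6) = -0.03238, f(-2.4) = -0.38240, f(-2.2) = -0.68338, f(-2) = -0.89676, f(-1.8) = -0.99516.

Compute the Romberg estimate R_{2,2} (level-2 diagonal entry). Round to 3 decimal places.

R_{0,0} (trapezoid, 1 panel, h=0.8000): -0.41102
R_{1,0} (trapezoid, 2 panels, h=0.4000): -0.47886
R_{2,0} (trapezoid, 4 panels, h=0.2000): -0.49526
R_{1,1} = -0.47886 + (-0.47886 − (-0.41102))/3 = -0.50147
R_{2,1} = -0.49526 + (-0.49526 − (-0.47886))/3 = -0.50073
R_{2,2} = -0.50073 + (-0.50073 − (-0.50147))/15 = -0.50068

-0.501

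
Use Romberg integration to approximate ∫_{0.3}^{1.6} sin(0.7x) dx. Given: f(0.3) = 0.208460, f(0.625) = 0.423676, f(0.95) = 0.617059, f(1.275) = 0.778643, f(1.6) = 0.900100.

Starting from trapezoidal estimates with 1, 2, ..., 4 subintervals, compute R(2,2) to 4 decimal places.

R(0,0) (trapezoid, 1 panel, h=1.3000): 0.720564
R(1,0) (trapezoid, 2 panels, h=0.6500): 0.761370
R(2,0) (trapezoid, 4 panels, h=0.3250): 0.771439
R(1,1) = 0.761370 + (0.761370 − 0.720564)/3 = 0.774972
R(2,1) = 0.771439 + (0.771439 − 0.761370)/3 = 0.774795
R(2,2) = 0.774795 + (0.774795 − 0.774972)/15 = 0.774783

0.7748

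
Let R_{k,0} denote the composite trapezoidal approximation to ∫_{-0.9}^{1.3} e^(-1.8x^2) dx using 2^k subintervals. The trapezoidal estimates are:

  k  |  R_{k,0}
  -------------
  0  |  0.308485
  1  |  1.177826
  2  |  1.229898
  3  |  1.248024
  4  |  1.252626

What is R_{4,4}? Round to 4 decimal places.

R_{1,1} = (4·1.177826 − 0.308485) / 3 = 1.467606
R_{2,1} = (4·1.229898 − 1.177826) / 3 = 1.247255
R_{3,1} = (4·1.248024 − 1.229898) / 3 = 1.254066
R_{4,1} = (4·1.252626 − 1.248024) / 3 = 1.254160
R_{2,2} = (16·1.247255 − 1.467606) / 15 = 1.232565
R_{3,2} = (16·1.254066 − 1.247255) / 15 = 1.254520
R_{4,2} = 1.254160 + (1.254160 − 1.254066)/15 = 1.254166
R_{3,3} = 1.254520 + (1.254520 − 1.232565)/63 = 1.254868
R_{4,3} = (64·1.254166 − 1.254520) / 63 = 1.254160
R_{4,4} = (256·1.254160 − 1.254868) / 255 = 1.254157
(Column j=1 coincides with Simpson's rule on the same nodes.)

1.2542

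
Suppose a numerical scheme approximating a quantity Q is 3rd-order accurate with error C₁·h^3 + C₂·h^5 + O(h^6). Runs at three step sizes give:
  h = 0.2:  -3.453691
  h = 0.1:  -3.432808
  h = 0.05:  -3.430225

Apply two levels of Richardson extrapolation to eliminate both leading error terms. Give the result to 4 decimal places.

First eliminate the h^3 term (factor 2^3 = 8):
  B₁ = (8·(-3.432808) − (-3.453691))/7 = -3.429825
  B₂ = (8·(-3.430225) − (-3.432808))/7 = -3.429856
Then eliminate the h^5 term (factor 2^5 = 32):
  (32·(-3.429856) − (-3.429825))/31 = -3.429857

-3.4299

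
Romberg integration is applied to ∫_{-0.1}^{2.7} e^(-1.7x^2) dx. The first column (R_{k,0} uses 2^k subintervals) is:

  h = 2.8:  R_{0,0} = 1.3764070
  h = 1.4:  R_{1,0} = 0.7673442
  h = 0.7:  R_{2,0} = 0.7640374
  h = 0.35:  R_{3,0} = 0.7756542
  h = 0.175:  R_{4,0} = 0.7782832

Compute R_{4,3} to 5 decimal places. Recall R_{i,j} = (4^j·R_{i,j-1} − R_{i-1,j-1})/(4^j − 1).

Richardson extrapolation on the trapezoidal column (denominator 4−1=3):
R_{2,1} = 0.7640374 + (0.7640374 − 0.7673442)/3 = 0.7629351
R_{3,1} = 0.7756542 + (0.7756542 − 0.7640374)/3 = 0.7795265
R_{4,1} = 0.7782832 + (0.7782832 − 0.7756542)/3 = 0.7791595
R_{3,2} = 0.7795265 + (0.7795265 − 0.7629351)/15 = 0.7806326
R_{4,2} = (16·0.7791595 − 0.7795265) / 15 = 0.7791350
R_{4,3} = (64·0.7791350 − 0.7806326) / 63 = 0.7791112

0.77911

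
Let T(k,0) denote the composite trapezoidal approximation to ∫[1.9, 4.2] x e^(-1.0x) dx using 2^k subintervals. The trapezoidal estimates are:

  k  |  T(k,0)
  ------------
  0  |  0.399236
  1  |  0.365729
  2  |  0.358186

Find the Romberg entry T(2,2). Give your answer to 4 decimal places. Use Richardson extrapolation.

T(1,1) = 0.365729 + (0.365729 − 0.399236)/3 = 0.354560
T(2,1) = (4·0.358186 − 0.365729) / 3 = 0.355672
T(2,2) = 0.355672 + (0.355672 − 0.354560)/15 = 0.355746

0.3557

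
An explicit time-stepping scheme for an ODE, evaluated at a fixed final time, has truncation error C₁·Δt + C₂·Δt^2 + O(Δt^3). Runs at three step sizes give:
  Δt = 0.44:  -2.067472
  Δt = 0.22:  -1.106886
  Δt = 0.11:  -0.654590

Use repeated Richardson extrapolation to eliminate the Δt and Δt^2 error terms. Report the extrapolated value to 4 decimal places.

First eliminate the Δt term (factor 2^1 = 2):
  B₁ = (2·(-1.106886) − (-2.067472))/1 = -0.146300
  B₂ = (2·(-0.654590) − (-1.106886))/1 = -0.202294
Then eliminate the Δt^2 term (factor 2^2 = 4):
  (4·(-0.202294) − (-0.146300))/3 = -0.220959

-0.2210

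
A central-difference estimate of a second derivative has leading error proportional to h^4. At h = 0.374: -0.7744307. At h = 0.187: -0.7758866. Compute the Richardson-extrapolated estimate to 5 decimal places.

The leading error scales as h^4; refining by a factor of 2 reduces it by 2^4 = 16.
Extrapolated value = (16·A(h/2) − A(h)) / (16 − 1)
= (16·(-0.7758866) − (-0.7744307)) / 15
= -11.6397549 / 15 = -0.7759837

-0.77598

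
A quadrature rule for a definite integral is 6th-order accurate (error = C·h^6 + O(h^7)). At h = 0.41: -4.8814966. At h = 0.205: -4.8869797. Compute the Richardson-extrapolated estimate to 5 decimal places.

The leading error scales as h^6; refining by a factor of 2 reduces it by 2^6 = 64.
Extrapolated value = (64·A(h/2) − A(h)) / (64 − 1)
= (64·(-4.8869797) − (-4.8814966)) / 63
= -307.8852042 / 63 = -4.8870667

-4.88707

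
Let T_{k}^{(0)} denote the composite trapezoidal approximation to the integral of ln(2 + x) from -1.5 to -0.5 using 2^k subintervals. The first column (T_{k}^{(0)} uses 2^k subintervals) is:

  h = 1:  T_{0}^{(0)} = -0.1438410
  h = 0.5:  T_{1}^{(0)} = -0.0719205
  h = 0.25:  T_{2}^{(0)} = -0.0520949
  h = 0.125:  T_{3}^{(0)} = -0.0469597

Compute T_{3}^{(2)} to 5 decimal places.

-0.04523

T_{2}^{(1)} = -0.0520949 + (-0.0520949 − (-0.0719205))/3 = -0.0454864
T_{3}^{(1)} = -0.0469597 + (-0.0469597 − (-0.0520949))/3 = -0.0452480
T_{3}^{(2)} = -0.0452480 + (-0.0452480 − (-0.0454864))/15 = -0.0452321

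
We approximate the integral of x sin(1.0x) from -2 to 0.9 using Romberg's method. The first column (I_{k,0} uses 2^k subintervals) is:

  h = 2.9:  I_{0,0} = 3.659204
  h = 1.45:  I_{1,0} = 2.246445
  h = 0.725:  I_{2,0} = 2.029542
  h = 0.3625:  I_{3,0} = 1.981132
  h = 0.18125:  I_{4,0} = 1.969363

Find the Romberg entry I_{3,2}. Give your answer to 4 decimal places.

1.9655

I_{2,1} = 2.029542 + (2.029542 − 2.246445)/3 = 1.957241
I_{3,1} = 1.981132 + (1.981132 − 2.029542)/3 = 1.964995
I_{3,2} = 1.964995 + (1.964995 − 1.957241)/15 = 1.965512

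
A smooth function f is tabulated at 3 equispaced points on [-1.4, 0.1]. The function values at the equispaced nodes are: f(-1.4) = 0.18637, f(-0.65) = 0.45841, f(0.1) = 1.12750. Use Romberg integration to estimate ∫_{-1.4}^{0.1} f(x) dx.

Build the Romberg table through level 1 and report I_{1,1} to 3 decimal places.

I_{0,0} (trapezoid, 1 panel, h=1.5000): 0.98540
I_{1,0} (trapezoid, 2 panels, h=0.7500): 0.83651
I_{1,1} = 0.83651 + (0.83651 − 0.98540)/3 = 0.78688

0.787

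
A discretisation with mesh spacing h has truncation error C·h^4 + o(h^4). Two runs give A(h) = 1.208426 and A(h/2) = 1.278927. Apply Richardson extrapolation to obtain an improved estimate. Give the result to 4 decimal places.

1.2836

Extrapolated value = (16·A(h/2) − A(h)) / (16 − 1)
= (16·1.278927 − 1.208426) / 15
= 19.254406 / 15 = 1.283627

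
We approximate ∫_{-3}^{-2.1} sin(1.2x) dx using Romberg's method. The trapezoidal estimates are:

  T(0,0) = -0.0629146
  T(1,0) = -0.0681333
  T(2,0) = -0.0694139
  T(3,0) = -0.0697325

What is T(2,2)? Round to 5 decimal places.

-0.06984

Richardson extrapolation on the trapezoidal column (denominator 4−1=3):
T(1,1) = -0.0681333 + (-0.0681333 − (-0.0629146))/3 = -0.0698729
T(2,1) = (4·(-0.0694139) − (-0.0681333)) / 3 = -0.0698408
T(2,2) = -0.0698408 + (-0.0698408 − (-0.0698729))/15 = -0.0698387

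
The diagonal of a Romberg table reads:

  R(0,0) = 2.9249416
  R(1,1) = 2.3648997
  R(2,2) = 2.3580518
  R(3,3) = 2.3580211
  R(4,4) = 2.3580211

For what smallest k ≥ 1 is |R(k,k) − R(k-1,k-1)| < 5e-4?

|R(1,1) − R(0,0)| = 0.5600419 ≥ 5e-4
|R(2,2) − R(1,1)| = 0.0068479 ≥ 5e-4
|R(3,3) − R(2,2)| = 0.0000307 < 5e-4

k = 3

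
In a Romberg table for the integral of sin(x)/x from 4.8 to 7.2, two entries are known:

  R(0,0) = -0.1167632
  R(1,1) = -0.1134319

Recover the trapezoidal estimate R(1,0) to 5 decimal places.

From R(1,1) = (4·R(1,0) − R(0,0))/3, solve for R(1,0):
4·R(1,0) = 3·(-0.1134319) + (-0.1167632) = -0.4570589
R(1,0) = -0.1142647

-0.11426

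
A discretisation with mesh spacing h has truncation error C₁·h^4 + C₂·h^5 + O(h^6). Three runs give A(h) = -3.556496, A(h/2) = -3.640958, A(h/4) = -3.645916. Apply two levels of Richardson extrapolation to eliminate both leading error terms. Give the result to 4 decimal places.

-3.6462

First eliminate the h^4 term (factor 2^4 = 16):
  B₁ = (16·(-3.640958) − (-3.556496))/15 = -3.646589
  B₂ = (16·(-3.645916) − (-3.640958))/15 = -3.646247
Then eliminate the h^5 term (factor 2^5 = 32):
  (32·(-3.646247) − (-3.646589))/31 = -3.646236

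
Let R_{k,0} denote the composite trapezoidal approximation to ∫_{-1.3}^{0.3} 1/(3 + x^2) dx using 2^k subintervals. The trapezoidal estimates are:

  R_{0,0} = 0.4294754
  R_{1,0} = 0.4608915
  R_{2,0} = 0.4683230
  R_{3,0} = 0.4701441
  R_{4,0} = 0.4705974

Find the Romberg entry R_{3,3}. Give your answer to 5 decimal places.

0.47075

Richardson extrapolation on the trapezoidal column (denominator 4−1=3):
R_{1,1} = 0.4608915 + (0.4608915 − 0.4294754)/3 = 0.4713635
R_{2,1} = 0.4683230 + (0.4683230 − 0.4608915)/3 = 0.4708002
R_{3,1} = (4·0.4701441 − 0.4683230) / 3 = 0.4707511
R_{2,2} = 0.4708002 + (0.4708002 − 0.4713635)/15 = 0.4707626
R_{3,2} = 0.4707511 + (0.4707511 − 0.4708002)/15 = 0.4707478
R_{3,3} = 0.4707478 + (0.4707478 − 0.4707626)/63 = 0.4707476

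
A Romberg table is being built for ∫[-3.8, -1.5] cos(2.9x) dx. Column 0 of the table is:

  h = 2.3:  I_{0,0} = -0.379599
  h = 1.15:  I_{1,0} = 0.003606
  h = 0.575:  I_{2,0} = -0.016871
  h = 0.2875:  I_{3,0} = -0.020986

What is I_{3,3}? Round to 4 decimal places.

I_{1,1} = 0.003606 + (0.003606 − (-0.379599))/3 = 0.131341
I_{2,1} = -0.016871 + (-0.016871 − 0.003606)/3 = -0.023697
I_{3,1} = -0.020986 + (-0.020986 − (-0.016871))/3 = -0.022358
I_{2,2} = (16·(-0.023697) − 0.131341) / 15 = -0.034033
I_{3,2} = -0.022358 + (-0.022358 − (-0.023697))/15 = -0.022269
I_{3,3} = (64·(-0.022269) − (-0.034033)) / 63 = -0.022082
(Column j=1 coincides with Simpson's rule on the same nodes.)

-0.0221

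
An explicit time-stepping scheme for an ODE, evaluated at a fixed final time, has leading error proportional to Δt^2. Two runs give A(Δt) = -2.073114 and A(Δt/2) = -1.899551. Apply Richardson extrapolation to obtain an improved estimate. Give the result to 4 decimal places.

-1.8417

The leading error scales as Δt^2; refining by a factor of 2 reduces it by 2^2 = 4.
Extrapolated value = (4·A(Δt/2) − A(Δt)) / (4 − 1)
= (4·(-1.899551) − (-2.073114)) / 3
= -5.525090 / 3 = -1.841697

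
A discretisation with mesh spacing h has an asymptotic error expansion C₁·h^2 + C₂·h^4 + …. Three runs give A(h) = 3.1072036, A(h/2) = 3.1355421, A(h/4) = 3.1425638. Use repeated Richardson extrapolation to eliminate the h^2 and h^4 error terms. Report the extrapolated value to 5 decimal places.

3.14490

First eliminate the h^2 term (factor 2^2 = 4):
  B₁ = (4·3.1355421 − 3.1072036)/3 = 3.1449883
  B₂ = (4·3.1425638 − 3.1355421)/3 = 3.1449044
Then eliminate the h^4 term (factor 2^4 = 16):
  (16·3.1449044 − 3.1449883)/15 = 3.1448988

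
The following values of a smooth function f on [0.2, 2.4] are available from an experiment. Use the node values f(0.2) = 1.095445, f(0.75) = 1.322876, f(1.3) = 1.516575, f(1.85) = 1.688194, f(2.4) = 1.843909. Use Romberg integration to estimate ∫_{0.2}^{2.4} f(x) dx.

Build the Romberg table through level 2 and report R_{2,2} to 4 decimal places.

R_{0,0} (trapezoid, 1 panel, h=2.2000): 3.233289
R_{1,0} (trapezoid, 2 panels, h=1.1000): 3.284877
R_{2,0} (trapezoid, 4 panels, h=0.5500): 3.298527
R_{1,1} = 3.284877 + (3.284877 − 3.233289)/3 = 3.302073
R_{2,1} = 3.298527 + (3.298527 − 3.284877)/3 = 3.303077
R_{2,2} = 3.303077 + (3.303077 − 3.302073)/15 = 3.303144

3.3031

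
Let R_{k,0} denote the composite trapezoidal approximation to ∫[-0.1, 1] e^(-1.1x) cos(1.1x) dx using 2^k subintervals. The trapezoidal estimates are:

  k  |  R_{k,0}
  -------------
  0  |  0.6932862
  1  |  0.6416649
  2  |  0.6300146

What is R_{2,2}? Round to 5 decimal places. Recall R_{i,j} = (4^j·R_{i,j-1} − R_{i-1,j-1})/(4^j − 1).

0.62624

R_{1,1} = (4·0.6416649 − 0.6932862) / 3 = 0.6244578
R_{2,1} = 0.6300146 + (0.6300146 − 0.6416649)/3 = 0.6261312
R_{2,2} = (16·0.6261312 − 0.6244578) / 15 = 0.6262428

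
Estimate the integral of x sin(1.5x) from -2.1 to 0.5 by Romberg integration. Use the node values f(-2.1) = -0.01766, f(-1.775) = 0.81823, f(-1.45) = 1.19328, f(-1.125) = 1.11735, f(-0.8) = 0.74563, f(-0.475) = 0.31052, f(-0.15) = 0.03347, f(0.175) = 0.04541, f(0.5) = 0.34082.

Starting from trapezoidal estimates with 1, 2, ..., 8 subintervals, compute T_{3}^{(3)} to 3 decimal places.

T_{0}^{(0)} (trapezoid, 1 panel, h=2.6000): 0.42011
T_{1}^{(0)} (trapezoid, 2 panels, h=1.3000): 1.17937
T_{2}^{(0)} (trapezoid, 4 panels, h=0.6500): 1.38707
T_{3}^{(0)} (trapezoid, 8 panels, h=0.3250): 1.43828
T_{1}^{(1)} = 1.17937 + (1.17937 − 0.42011)/3 = 1.43246
T_{2}^{(1)} = 1.38707 + (1.38707 − 1.17937)/3 = 1.45630
T_{3}^{(1)} = 1.43828 + (1.43828 − 1.38707)/3 = 1.45535
T_{2}^{(2)} = 1.45630 + (1.45630 − 1.43246)/15 = 1.45789
T_{3}^{(2)} = 1.45535 + (1.45535 − 1.45630)/15 = 1.45529
T_{3}^{(3)} = 1.45529 + (1.45529 − 1.45789)/63 = 1.45525

1.455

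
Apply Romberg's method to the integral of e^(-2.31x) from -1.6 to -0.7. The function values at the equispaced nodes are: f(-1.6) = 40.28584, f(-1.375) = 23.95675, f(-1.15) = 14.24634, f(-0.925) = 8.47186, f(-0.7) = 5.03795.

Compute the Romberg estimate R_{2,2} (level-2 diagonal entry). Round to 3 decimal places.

R_{0,0} (trapezoid, 1 panel, h=0.9000): 20.39571
R_{1,0} (trapezoid, 2 panels, h=0.4500): 16.60871
R_{2,0} (trapezoid, 4 panels, h=0.2250): 15.60079
R_{1,1} = 16.60871 + (16.60871 − 20.39571)/3 = 15.34638
R_{2,1} = 15.60079 + (15.60079 − 16.60871)/3 = 15.26482
R_{2,2} = 15.26482 + (15.26482 − 15.34638)/15 = 15.25938

15.259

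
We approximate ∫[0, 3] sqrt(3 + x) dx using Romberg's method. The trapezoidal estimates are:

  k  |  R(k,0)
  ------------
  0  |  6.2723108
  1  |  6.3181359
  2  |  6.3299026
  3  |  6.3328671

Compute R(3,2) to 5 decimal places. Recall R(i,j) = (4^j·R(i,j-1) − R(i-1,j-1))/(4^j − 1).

6.33386

Richardson extrapolation on the trapezoidal column (denominator 4−1=3):
R(2,1) = (4·6.3299026 − 6.3181359) / 3 = 6.3338248
R(3,1) = 6.3328671 + (6.3328671 − 6.3299026)/3 = 6.3338553
R(3,2) = 6.3338553 + (6.3338553 − 6.3338248)/15 = 6.3338573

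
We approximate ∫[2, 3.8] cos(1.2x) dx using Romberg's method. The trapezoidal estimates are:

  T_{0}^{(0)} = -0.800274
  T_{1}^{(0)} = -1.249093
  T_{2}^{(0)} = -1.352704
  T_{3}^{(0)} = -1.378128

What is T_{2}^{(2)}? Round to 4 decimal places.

-1.3865

T_{1}^{(1)} = -1.249093 + (-1.249093 − (-0.800274))/3 = -1.398699
T_{2}^{(1)} = (4·(-1.352704) − (-1.249093)) / 3 = -1.387241
T_{2}^{(2)} = -1.387241 + (-1.387241 − (-1.398699))/15 = -1.386477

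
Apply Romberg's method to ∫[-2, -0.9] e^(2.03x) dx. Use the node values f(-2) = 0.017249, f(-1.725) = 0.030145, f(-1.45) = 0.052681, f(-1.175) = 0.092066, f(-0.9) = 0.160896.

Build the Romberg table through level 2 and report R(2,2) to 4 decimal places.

R(0,0) (trapezoid, 1 panel, h=1.1000): 0.097980
R(1,0) (trapezoid, 2 panels, h=0.5500): 0.077964
R(2,0) (trapezoid, 4 panels, h=0.2750): 0.072590
R(1,1) = 0.077964 + (0.077964 − 0.097980)/3 = 0.071292
R(2,1) = 0.072590 + (0.072590 − 0.077964)/3 = 0.070799
R(2,2) = 0.070799 + (0.070799 − 0.071292)/15 = 0.070766

0.0708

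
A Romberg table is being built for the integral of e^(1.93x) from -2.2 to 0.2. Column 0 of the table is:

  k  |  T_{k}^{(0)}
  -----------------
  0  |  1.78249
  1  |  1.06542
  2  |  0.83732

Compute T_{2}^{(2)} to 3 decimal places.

0.757

Richardson extrapolation on the trapezoidal column (denominator 4−1=3):
T_{1}^{(1)} = 1.06542 + (1.06542 − 1.78249)/3 = 0.82640
T_{2}^{(1)} = 0.83732 + (0.83732 − 1.06542)/3 = 0.76129
T_{2}^{(2)} = 0.76129 + (0.76129 − 0.82640)/15 = 0.75695
(Column j=1 coincides with Simpson's rule on the same nodes.)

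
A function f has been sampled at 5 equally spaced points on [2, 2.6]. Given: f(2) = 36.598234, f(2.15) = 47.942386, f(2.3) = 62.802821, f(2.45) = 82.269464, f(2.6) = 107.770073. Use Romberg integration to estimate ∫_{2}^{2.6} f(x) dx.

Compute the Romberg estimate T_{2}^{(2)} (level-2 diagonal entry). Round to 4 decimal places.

39.5399

T_{0}^{(0)} (trapezoid, 1 panel, h=0.6000): 43.310492
T_{1}^{(0)} (trapezoid, 2 panels, h=0.3000): 40.496092
T_{2}^{(0)} (trapezoid, 4 panels, h=0.1500): 39.779824
T_{1}^{(1)} = 40.496092 + (40.496092 − 43.310492)/3 = 39.557959
T_{2}^{(1)} = 39.779824 + (39.779824 − 40.496092)/3 = 39.541068
T_{2}^{(2)} = 39.541068 + (39.541068 − 39.557959)/15 = 39.539942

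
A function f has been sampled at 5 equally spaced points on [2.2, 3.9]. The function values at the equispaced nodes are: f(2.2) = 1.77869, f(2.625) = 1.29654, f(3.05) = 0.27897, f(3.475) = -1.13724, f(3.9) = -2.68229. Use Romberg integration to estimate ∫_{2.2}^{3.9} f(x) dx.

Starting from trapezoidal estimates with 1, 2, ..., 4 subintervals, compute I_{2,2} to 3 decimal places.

I_{0,0} (trapezoid, 1 panel, h=1.7000): -0.76806
I_{1,0} (trapezoid, 2 panels, h=0.8500): -0.14691
I_{2,0} (trapezoid, 4 panels, h=0.4250): -0.00575
I_{1,1} = -0.14691 + (-0.14691 − (-0.76806))/3 = 0.06014
I_{2,1} = -0.00575 + (-0.00575 − (-0.14691))/3 = 0.04130
I_{2,2} = 0.04130 + (0.04130 − 0.06014)/15 = 0.04004

0.040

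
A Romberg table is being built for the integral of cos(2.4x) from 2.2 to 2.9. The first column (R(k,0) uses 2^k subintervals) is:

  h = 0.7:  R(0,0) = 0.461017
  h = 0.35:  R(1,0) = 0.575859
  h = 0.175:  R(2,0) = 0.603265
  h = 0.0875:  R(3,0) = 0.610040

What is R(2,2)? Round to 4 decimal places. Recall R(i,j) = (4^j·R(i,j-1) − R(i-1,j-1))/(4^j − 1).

0.6123

Richardson extrapolation on the trapezoidal column (denominator 4−1=3):
R(1,1) = (4·0.575859 − 0.461017) / 3 = 0.614140
R(2,1) = (4·0.603265 − 0.575859) / 3 = 0.612400
R(2,2) = 0.612400 + (0.612400 − 0.614140)/15 = 0.612284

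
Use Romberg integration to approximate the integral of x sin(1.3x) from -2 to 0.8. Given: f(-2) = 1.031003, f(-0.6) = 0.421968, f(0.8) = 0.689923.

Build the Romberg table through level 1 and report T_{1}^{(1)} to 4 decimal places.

1.5908

T_{0}^{(0)} (trapezoid, 1 panel, h=2.8000): 2.409296
T_{1}^{(0)} (trapezoid, 2 panels, h=1.4000): 1.795403
T_{1}^{(1)} = 1.795403 + (1.795403 − 2.409296)/3 = 1.590772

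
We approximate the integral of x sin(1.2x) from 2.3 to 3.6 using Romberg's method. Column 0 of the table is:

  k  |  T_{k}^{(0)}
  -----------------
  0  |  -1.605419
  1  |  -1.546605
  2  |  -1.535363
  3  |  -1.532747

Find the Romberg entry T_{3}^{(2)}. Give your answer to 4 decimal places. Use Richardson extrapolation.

-1.5319

Richardson extrapolation on the trapezoidal column (denominator 4−1=3):
T_{2}^{(1)} = -1.535363 + (-1.535363 − (-1.546605))/3 = -1.531616
T_{3}^{(1)} = -1.532747 + (-1.532747 − (-1.535363))/3 = -1.531875
T_{3}^{(2)} = -1.531875 + (-1.531875 − (-1.531616))/15 = -1.531892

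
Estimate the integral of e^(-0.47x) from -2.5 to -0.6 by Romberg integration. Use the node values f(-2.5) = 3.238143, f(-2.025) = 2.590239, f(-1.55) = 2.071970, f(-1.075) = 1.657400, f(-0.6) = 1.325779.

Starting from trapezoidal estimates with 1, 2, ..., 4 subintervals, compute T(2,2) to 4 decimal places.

T(0,0) (trapezoid, 1 panel, h=1.9000): 4.335726
T(1,0) (trapezoid, 2 panels, h=0.9500): 4.136234
T(2,0) (trapezoid, 4 panels, h=0.4750): 4.085746
T(1,1) = 4.136234 + (4.136234 − 4.335726)/3 = 4.069737
T(2,1) = 4.085746 + (4.085746 − 4.136234)/3 = 4.068917
T(2,2) = 4.068917 + (4.068917 − 4.069737)/15 = 4.068862

4.0689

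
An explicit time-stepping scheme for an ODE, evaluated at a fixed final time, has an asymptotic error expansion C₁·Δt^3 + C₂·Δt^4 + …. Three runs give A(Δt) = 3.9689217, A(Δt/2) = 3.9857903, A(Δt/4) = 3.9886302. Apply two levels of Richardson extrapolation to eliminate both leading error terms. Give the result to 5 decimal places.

First eliminate the Δt^3 term (factor 2^3 = 8):
  B₁ = (8·3.9857903 − 3.9689217)/7 = 3.9882001
  B₂ = (8·3.9886302 − 3.9857903)/7 = 3.9890359
Then eliminate the Δt^4 term (factor 2^4 = 16):
  (16·3.9890359 − 3.9882001)/15 = 3.9890916

3.98909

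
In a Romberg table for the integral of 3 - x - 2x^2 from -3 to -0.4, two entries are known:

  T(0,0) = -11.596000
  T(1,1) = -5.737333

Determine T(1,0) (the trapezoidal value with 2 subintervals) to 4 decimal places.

-7.2020

From T(1,1) = (4·T(1,0) − T(0,0))/3, solve for T(1,0):
4·T(1,0) = 3·(-5.737333) + (-11.596000) = -28.807999
T(1,0) = -7.202000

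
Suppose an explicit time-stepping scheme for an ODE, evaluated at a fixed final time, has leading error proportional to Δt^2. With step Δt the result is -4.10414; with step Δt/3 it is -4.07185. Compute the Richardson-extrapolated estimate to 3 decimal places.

-4.068

The leading error scales as Δt^2; refining by a factor of 3 reduces it by 3^2 = 9.
Extrapolated value = (9·A(Δt/3) − A(Δt)) / (9 − 1)
= (9·(-4.07185) − (-4.10414)) / 8
= -32.54251 / 8 = -4.06781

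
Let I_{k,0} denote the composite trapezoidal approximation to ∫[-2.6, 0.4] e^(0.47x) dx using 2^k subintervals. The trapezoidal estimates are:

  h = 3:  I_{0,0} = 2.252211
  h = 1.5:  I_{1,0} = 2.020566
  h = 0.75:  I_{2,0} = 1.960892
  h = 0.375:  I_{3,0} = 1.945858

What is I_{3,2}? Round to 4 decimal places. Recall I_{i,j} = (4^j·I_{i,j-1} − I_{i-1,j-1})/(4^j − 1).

I_{2,1} = 1.960892 + (1.960892 − 2.020566)/3 = 1.941001
I_{3,1} = 1.945858 + (1.945858 − 1.960892)/3 = 1.940847
I_{3,2} = (16·1.940847 − 1.941001) / 15 = 1.940837

1.9408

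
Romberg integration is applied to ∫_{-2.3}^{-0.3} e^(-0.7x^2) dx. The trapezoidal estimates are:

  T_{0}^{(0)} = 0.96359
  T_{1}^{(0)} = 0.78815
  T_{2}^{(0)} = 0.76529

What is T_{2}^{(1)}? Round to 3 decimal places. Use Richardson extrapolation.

0.758

Richardson extrapolation on the trapezoidal column (denominator 4−1=3):
T_{2}^{(1)} = 0.76529 + (0.76529 − 0.78815)/3 = 0.75767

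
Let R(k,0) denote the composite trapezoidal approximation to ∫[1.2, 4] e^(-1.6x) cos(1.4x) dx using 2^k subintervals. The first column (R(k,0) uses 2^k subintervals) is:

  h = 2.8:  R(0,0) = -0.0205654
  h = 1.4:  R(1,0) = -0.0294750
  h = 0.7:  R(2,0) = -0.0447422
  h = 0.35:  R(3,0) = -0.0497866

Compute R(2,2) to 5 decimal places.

-0.05099

R(1,1) = -0.0294750 + (-0.0294750 − (-0.0205654))/3 = -0.0324449
R(2,1) = (4·(-0.0447422) − (-0.0294750)) / 3 = -0.0498313
R(2,2) = (16·(-0.0498313) − (-0.0324449)) / 15 = -0.0509904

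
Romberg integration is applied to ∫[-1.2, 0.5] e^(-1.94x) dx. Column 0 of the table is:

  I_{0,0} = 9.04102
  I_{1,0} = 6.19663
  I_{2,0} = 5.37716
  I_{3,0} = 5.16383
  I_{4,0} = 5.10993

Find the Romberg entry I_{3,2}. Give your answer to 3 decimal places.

5.092

I_{2,1} = (4·5.37716 − 6.19663) / 3 = 5.10400
I_{3,1} = 5.16383 + (5.16383 − 5.37716)/3 = 5.09272
I_{3,2} = (16·5.09272 − 5.10400) / 15 = 5.09197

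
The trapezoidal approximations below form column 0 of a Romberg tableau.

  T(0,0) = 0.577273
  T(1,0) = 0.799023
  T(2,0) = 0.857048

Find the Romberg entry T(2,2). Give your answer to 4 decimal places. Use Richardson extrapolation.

0.8766

Richardson extrapolation on the trapezoidal column (denominator 4−1=3):
T(1,1) = 0.799023 + (0.799023 − 0.577273)/3 = 0.872940
T(2,1) = 0.857048 + (0.857048 − 0.799023)/3 = 0.876390
T(2,2) = (16·0.876390 − 0.872940) / 15 = 0.876620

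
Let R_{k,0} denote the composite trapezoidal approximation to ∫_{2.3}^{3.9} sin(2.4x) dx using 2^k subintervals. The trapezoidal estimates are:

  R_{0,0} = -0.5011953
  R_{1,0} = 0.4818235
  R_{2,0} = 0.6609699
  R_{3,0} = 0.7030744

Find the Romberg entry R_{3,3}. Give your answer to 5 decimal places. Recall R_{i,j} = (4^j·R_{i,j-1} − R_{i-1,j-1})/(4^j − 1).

Richardson extrapolation on the trapezoidal column (denominator 4−1=3):
R_{1,1} = 0.4818235 + (0.4818235 − (-0.5011953))/3 = 0.8094964
R_{2,1} = 0.6609699 + (0.6609699 − 0.4818235)/3 = 0.7206854
R_{3,1} = (4·0.7030744 − 0.6609699) / 3 = 0.7171092
R_{2,2} = 0.7206854 + (0.7206854 − 0.8094964)/15 = 0.7147647
R_{3,2} = 0.7171092 + (0.7171092 − 0.7206854)/15 = 0.7168708
R_{3,3} = 0.7168708 + (0.7168708 − 0.7147647)/63 = 0.7169042

0.71690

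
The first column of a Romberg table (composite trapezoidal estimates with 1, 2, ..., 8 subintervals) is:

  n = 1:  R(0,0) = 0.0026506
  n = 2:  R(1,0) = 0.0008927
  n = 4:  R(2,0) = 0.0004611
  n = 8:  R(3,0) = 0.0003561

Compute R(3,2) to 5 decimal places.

0.00032

R(2,1) = 0.0004611 + (0.0004611 − 0.0008927)/3 = 0.0003172
R(3,1) = (4·0.0003561 − 0.0004611) / 3 = 0.0003211
R(3,2) = (16·0.0003211 − 0.0003172) / 15 = 0.0003214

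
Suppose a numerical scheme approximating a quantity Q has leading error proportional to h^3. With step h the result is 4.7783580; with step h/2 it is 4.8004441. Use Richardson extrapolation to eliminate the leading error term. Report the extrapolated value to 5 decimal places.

4.80360

The leading error scales as h^3; refining by a factor of 2 reduces it by 2^3 = 8.
Extrapolated value = (8·A(h/2) − A(h)) / (8 − 1)
= (8·4.8004441 − 4.7783580) / 7
= 33.6251948 / 7 = 4.8035993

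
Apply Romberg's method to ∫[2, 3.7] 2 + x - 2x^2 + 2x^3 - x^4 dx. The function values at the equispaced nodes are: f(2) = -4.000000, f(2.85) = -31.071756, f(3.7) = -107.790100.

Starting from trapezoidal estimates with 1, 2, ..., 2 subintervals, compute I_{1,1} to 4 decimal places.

-66.8885

I_{0,0} (trapezoid, 1 panel, h=1.7000): -95.021585
I_{1,0} (trapezoid, 2 panels, h=0.8500): -73.921785
I_{1,1} = -73.921785 + (-73.921785 − (-95.021585))/3 = -66.888518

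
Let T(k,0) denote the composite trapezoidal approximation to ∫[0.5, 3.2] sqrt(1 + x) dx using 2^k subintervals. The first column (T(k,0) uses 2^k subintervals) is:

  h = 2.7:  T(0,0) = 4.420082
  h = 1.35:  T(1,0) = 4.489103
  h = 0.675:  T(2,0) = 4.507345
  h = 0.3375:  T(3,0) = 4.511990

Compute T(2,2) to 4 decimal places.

Richardson extrapolation on the trapezoidal column (denominator 4−1=3):
T(1,1) = (4·4.489103 − 4.420082) / 3 = 4.512110
T(2,1) = 4.507345 + (4.507345 − 4.489103)/3 = 4.513426
T(2,2) = 4.513426 + (4.513426 − 4.512110)/15 = 4.513514

4.5135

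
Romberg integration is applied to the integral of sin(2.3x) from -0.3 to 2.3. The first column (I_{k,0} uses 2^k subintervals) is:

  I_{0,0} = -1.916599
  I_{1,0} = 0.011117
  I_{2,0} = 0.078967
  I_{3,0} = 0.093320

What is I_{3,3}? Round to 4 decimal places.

0.0984

Richardson extrapolation on the trapezoidal column (denominator 4−1=3):
I_{1,1} = 0.011117 + (0.011117 − (-1.916599))/3 = 0.653689
I_{2,1} = 0.078967 + (0.078967 − 0.011117)/3 = 0.101584
I_{3,1} = (4·0.093320 − 0.078967) / 3 = 0.098104
I_{2,2} = 0.101584 + (0.101584 − 0.653689)/15 = 0.064777
I_{3,2} = (16·0.098104 − 0.101584) / 15 = 0.097872
I_{3,3} = 0.097872 + (0.097872 − 0.064777)/63 = 0.098397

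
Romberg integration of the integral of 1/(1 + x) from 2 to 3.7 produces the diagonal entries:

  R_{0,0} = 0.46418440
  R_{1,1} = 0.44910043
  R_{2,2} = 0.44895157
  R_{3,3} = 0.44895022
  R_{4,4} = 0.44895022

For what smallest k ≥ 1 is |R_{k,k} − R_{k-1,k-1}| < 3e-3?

k = 2

|R_{1,1} − R_{0,0}| = 0.01508397 ≥ 3e-3
|R_{2,2} − R_{1,1}| = 0.00014886 < 3e-3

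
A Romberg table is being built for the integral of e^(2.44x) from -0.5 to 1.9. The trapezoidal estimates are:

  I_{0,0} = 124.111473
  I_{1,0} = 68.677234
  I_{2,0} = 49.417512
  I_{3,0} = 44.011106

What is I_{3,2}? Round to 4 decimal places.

42.1564

Richardson extrapolation on the trapezoidal column (denominator 4−1=3):
I_{2,1} = 49.417512 + (49.417512 − 68.677234)/3 = 42.997605
I_{3,1} = (4·44.011106 − 49.417512) / 3 = 42.208971
I_{3,2} = (16·42.208971 − 42.997605) / 15 = 42.156395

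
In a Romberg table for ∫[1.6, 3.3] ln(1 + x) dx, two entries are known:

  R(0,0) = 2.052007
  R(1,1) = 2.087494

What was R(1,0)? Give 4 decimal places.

2.0786

From R(1,1) = (4·R(1,0) − R(0,0))/3, solve for R(1,0):
4·R(1,0) = 3·2.087494 + 2.052007 = 8.314489
R(1,0) = 2.078622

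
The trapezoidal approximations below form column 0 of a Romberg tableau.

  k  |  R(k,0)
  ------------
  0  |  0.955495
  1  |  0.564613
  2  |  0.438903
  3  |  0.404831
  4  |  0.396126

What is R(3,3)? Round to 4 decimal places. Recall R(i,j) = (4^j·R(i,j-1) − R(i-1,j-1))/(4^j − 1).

0.3932

R(1,1) = 0.564613 + (0.564613 − 0.955495)/3 = 0.434319
R(2,1) = (4·0.438903 − 0.564613) / 3 = 0.397000
R(3,1) = (4·0.404831 − 0.438903) / 3 = 0.393474
R(2,2) = 0.397000 + (0.397000 − 0.434319)/15 = 0.394512
R(3,2) = (16·0.393474 − 0.397000) / 15 = 0.393239
R(3,3) = 0.393239 + (0.393239 − 0.394512)/63 = 0.393219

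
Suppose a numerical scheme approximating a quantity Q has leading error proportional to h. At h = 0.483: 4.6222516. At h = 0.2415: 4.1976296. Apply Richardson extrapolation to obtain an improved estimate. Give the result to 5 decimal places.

3.77301

The leading error scales as h; refining by a factor of 2 reduces it by 2^1 = 2.
Extrapolated value = (2·A(h/2) − A(h)) / (2 − 1)
= (2·4.1976296 − 4.6222516) / 1
= 3.7730076 / 1 = 3.7730076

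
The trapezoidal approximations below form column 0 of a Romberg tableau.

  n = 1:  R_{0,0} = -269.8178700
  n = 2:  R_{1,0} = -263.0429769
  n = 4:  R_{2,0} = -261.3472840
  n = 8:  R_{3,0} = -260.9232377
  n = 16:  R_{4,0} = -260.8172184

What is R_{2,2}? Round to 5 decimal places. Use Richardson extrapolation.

Richardson extrapolation on the trapezoidal column (denominator 4−1=3):
R_{1,1} = -263.0429769 + (-263.0429769 − (-269.8178700))/3 = -260.7846792
R_{2,1} = -261.3472840 + (-261.3472840 − (-263.0429769))/3 = -260.7820530
R_{2,2} = (16·(-260.7820530) − (-260.7846792)) / 15 = -260.7818779

-260.78188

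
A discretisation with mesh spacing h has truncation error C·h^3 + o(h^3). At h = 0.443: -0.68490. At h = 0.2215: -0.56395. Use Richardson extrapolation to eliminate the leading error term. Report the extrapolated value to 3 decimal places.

The leading error scales as h^3; refining by a factor of 2 reduces it by 2^3 = 8.
Extrapolated value = (8·A(h/2) − A(h)) / (8 − 1)
= (8·(-0.56395) − (-0.68490)) / 7
= -3.82670 / 7 = -0.54667

-0.547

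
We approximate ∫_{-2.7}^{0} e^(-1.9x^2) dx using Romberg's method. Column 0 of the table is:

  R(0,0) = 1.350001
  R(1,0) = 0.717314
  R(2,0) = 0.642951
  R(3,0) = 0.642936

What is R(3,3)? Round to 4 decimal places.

0.6449

Richardson extrapolation on the trapezoidal column (denominator 4−1=3):
R(1,1) = 0.717314 + (0.717314 − 1.350001)/3 = 0.506418
R(2,1) = (4·0.642951 − 0.717314) / 3 = 0.618163
R(3,1) = 0.642936 + (0.642936 − 0.642951)/3 = 0.642931
R(2,2) = 0.618163 + (0.618163 − 0.506418)/15 = 0.625613
R(3,2) = (16·0.642931 − 0.618163) / 15 = 0.644582
R(3,3) = (64·0.644582 − 0.625613) / 63 = 0.644883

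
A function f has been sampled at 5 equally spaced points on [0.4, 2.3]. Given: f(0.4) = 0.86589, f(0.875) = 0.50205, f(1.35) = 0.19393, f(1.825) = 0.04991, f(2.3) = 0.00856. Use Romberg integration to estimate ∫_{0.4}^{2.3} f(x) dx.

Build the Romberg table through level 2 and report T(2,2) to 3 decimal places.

0.551

T(0,0) (trapezoid, 1 panel, h=1.9000): 0.83073
T(1,0) (trapezoid, 2 panels, h=0.9500): 0.59960
T(2,0) (trapezoid, 4 panels, h=0.4750): 0.56198
T(1,1) = 0.59960 + (0.59960 − 0.83073)/3 = 0.52256
T(2,1) = 0.56198 + (0.56198 − 0.59960)/3 = 0.54944
T(2,2) = 0.54944 + (0.54944 − 0.52256)/15 = 0.55123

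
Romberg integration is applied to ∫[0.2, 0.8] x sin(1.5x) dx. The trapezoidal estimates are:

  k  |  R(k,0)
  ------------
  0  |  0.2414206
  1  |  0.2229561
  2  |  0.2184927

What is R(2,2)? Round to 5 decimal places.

Richardson extrapolation on the trapezoidal column (denominator 4−1=3):
R(1,1) = 0.2229561 + (0.2229561 − 0.2414206)/3 = 0.2168013
R(2,1) = 0.2184927 + (0.2184927 − 0.2229561)/3 = 0.2170049
R(2,2) = (16·0.2170049 − 0.2168013) / 15 = 0.2170185

0.21702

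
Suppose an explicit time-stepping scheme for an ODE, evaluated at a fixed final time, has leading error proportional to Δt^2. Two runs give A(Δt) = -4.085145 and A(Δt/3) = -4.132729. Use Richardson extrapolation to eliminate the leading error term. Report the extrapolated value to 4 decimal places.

-4.1387

The leading error scales as Δt^2; refining by a factor of 3 reduces it by 3^2 = 9.
Extrapolated value = (9·A(Δt/3) − A(Δt)) / (9 − 1)
= (9·(-4.132729) − (-4.085145)) / 8
= -33.109416 / 8 = -4.138677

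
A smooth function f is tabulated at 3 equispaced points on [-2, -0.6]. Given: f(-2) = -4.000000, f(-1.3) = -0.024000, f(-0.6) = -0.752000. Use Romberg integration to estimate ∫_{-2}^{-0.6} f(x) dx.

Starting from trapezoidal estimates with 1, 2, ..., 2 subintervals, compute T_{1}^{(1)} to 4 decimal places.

T_{0}^{(0)} (trapezoid, 1 panel, h=1.4000): -3.326400
T_{1}^{(0)} (trapezoid, 2 panels, h=0.7000): -1.680000
T_{1}^{(1)} = -1.680000 + (-1.680000 − (-3.326400))/3 = -1.131200

-1.1312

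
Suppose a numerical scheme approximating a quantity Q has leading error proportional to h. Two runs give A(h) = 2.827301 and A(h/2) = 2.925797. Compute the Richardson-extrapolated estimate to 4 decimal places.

The leading error scales as h; refining by a factor of 2 reduces it by 2^1 = 2.
Extrapolated value = (2·A(h/2) − A(h)) / (2 − 1)
= (2·2.925797 − 2.827301) / 1
= 3.024293 / 1 = 3.024293

3.0243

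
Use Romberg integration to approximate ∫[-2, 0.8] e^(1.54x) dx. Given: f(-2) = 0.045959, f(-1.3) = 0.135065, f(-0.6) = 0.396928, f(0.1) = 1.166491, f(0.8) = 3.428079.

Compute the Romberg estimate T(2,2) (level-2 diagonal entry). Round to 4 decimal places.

T(0,0) (trapezoid, 1 panel, h=2.8000): 4.863653
T(1,0) (trapezoid, 2 panels, h=1.4000): 2.987526
T(2,0) (trapezoid, 4 panels, h=0.7000): 2.404852
T(1,1) = 2.987526 + (2.987526 − 4.863653)/3 = 2.362150
T(2,1) = 2.404852 + (2.404852 − 2.987526)/3 = 2.210627
T(2,2) = 2.210627 + (2.210627 − 2.362150)/15 = 2.200525

2.2005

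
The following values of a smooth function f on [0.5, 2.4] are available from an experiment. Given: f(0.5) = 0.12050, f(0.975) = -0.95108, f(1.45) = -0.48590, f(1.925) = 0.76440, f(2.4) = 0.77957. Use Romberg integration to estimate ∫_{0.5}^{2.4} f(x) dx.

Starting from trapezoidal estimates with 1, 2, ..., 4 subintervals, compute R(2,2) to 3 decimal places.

R(0,0) (trapezoid, 1 panel, h=1.9000): 0.85507
R(1,0) (trapezoid, 2 panels, h=0.9500): -0.03407
R(2,0) (trapezoid, 4 panels, h=0.4750): -0.10571
R(1,1) = -0.03407 + (-0.03407 − 0.85507)/3 = -0.33045
R(2,1) = -0.10571 + (-0.10571 − (-0.03407))/3 = -0.12959
R(2,2) = -0.12959 + (-0.12959 − (-0.33045))/15 = -0.11620

-0.116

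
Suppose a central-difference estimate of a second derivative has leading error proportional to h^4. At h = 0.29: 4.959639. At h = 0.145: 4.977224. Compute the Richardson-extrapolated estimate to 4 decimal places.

4.9784

The leading error scales as h^4; refining by a factor of 2 reduces it by 2^4 = 16.
Extrapolated value = (16·A(h/2) − A(h)) / (16 − 1)
= (16·4.977224 − 4.959639) / 15
= 74.675945 / 15 = 4.978396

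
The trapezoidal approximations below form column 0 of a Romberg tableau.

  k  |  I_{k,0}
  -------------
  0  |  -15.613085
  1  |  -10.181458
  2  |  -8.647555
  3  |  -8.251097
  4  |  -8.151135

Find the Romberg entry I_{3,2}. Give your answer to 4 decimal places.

-8.1178

Richardson extrapolation on the trapezoidal column (denominator 4−1=3):
I_{2,1} = (4·(-8.647555) − (-10.181458)) / 3 = -8.136254
I_{3,1} = (4·(-8.251097) − (-8.647555)) / 3 = -8.118944
I_{3,2} = (16·(-8.118944) − (-8.136254)) / 15 = -8.117790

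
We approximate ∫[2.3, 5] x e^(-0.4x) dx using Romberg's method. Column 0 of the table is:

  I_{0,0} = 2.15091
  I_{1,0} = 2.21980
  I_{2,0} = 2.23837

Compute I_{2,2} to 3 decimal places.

Richardson extrapolation on the trapezoidal column (denominator 4−1=3):
I_{1,1} = (4·2.21980 − 2.15091) / 3 = 2.24276
I_{2,1} = (4·2.23837 − 2.21980) / 3 = 2.24456
I_{2,2} = (16·2.24456 − 2.24276) / 15 = 2.24468
(Column j=1 coincides with Simpson's rule on the same nodes.)

2.245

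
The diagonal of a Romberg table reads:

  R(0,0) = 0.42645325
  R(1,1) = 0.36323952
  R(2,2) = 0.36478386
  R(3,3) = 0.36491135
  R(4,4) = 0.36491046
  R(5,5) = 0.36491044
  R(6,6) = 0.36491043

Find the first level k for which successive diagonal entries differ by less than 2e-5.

k = 4

|R(1,1) − R(0,0)| = 0.06321373 ≥ 2e-5
|R(2,2) − R(1,1)| = 0.00154434 ≥ 2e-5
|R(3,3) − R(2,2)| = 0.00012749 ≥ 2e-5
|R(4,4) − R(3,3)| = 0.00000089 < 2e-5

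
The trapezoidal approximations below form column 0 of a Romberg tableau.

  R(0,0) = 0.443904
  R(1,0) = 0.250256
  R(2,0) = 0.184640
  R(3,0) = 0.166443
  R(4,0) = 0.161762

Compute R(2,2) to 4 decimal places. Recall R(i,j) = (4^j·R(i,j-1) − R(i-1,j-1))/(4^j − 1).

0.1612

Richardson extrapolation on the trapezoidal column (denominator 4−1=3):
R(1,1) = 0.250256 + (0.250256 − 0.443904)/3 = 0.185707
R(2,1) = 0.184640 + (0.184640 − 0.250256)/3 = 0.162768
R(2,2) = 0.162768 + (0.162768 − 0.185707)/15 = 0.161239
(Column j=1 coincides with Simpson's rule on the same nodes.)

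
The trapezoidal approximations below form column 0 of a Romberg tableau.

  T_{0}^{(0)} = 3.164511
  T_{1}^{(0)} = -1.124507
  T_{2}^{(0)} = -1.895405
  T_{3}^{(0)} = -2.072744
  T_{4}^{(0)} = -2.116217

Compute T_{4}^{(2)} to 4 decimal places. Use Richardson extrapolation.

-2.1306

T_{3}^{(1)} = (4·(-2.072744) − (-1.895405)) / 3 = -2.131857
T_{4}^{(1)} = (4·(-2.116217) − (-2.072744)) / 3 = -2.130708
T_{4}^{(2)} = -2.130708 + (-2.130708 − (-2.131857))/15 = -2.130631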